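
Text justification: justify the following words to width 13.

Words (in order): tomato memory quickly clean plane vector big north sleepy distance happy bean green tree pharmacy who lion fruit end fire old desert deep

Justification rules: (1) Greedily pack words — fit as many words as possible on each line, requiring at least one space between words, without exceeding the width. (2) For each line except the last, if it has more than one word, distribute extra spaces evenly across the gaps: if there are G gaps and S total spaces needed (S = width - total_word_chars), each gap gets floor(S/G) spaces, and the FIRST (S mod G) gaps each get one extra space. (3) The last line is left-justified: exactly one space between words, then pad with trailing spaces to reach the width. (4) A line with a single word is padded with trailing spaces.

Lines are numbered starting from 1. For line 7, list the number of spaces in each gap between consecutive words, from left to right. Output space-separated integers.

Line 1: ['tomato', 'memory'] (min_width=13, slack=0)
Line 2: ['quickly', 'clean'] (min_width=13, slack=0)
Line 3: ['plane', 'vector'] (min_width=12, slack=1)
Line 4: ['big', 'north'] (min_width=9, slack=4)
Line 5: ['sleepy'] (min_width=6, slack=7)
Line 6: ['distance'] (min_width=8, slack=5)
Line 7: ['happy', 'bean'] (min_width=10, slack=3)
Line 8: ['green', 'tree'] (min_width=10, slack=3)
Line 9: ['pharmacy', 'who'] (min_width=12, slack=1)
Line 10: ['lion', 'fruit'] (min_width=10, slack=3)
Line 11: ['end', 'fire', 'old'] (min_width=12, slack=1)
Line 12: ['desert', 'deep'] (min_width=11, slack=2)

Answer: 4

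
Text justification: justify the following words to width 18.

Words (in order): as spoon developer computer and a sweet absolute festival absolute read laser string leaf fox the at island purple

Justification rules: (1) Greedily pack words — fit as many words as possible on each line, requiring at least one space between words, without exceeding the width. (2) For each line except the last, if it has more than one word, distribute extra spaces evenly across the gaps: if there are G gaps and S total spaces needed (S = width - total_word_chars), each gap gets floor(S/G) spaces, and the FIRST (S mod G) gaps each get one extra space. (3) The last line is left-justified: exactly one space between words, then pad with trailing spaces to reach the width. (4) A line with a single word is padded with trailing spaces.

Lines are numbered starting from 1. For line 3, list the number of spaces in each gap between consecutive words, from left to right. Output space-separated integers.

Answer: 5

Derivation:
Line 1: ['as', 'spoon', 'developer'] (min_width=18, slack=0)
Line 2: ['computer', 'and', 'a'] (min_width=14, slack=4)
Line 3: ['sweet', 'absolute'] (min_width=14, slack=4)
Line 4: ['festival', 'absolute'] (min_width=17, slack=1)
Line 5: ['read', 'laser', 'string'] (min_width=17, slack=1)
Line 6: ['leaf', 'fox', 'the', 'at'] (min_width=15, slack=3)
Line 7: ['island', 'purple'] (min_width=13, slack=5)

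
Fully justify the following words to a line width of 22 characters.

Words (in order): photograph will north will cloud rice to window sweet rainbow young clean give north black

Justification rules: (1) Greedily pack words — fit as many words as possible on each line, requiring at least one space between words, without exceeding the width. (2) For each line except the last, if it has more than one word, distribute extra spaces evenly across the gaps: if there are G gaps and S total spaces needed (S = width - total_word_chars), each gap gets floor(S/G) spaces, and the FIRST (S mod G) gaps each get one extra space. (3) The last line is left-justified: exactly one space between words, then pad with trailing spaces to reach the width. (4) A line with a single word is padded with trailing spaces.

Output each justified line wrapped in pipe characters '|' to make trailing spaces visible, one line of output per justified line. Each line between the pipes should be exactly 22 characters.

Answer: |photograph  will north|
|will   cloud  rice  to|
|window  sweet  rainbow|
|young clean give north|
|black                 |

Derivation:
Line 1: ['photograph', 'will', 'north'] (min_width=21, slack=1)
Line 2: ['will', 'cloud', 'rice', 'to'] (min_width=18, slack=4)
Line 3: ['window', 'sweet', 'rainbow'] (min_width=20, slack=2)
Line 4: ['young', 'clean', 'give', 'north'] (min_width=22, slack=0)
Line 5: ['black'] (min_width=5, slack=17)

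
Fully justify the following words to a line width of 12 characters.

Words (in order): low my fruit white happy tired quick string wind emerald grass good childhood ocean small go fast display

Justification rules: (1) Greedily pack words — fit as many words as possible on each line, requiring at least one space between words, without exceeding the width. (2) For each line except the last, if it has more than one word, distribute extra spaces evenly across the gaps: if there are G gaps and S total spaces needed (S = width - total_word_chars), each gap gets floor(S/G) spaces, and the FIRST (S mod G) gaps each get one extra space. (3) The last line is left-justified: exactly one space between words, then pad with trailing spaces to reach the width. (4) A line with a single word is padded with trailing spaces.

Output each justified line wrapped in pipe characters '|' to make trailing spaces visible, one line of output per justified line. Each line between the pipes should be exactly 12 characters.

Answer: |low my fruit|
|white  happy|
|tired  quick|
|string  wind|
|emerald     |
|grass   good|
|childhood   |
|ocean  small|
|go      fast|
|display     |

Derivation:
Line 1: ['low', 'my', 'fruit'] (min_width=12, slack=0)
Line 2: ['white', 'happy'] (min_width=11, slack=1)
Line 3: ['tired', 'quick'] (min_width=11, slack=1)
Line 4: ['string', 'wind'] (min_width=11, slack=1)
Line 5: ['emerald'] (min_width=7, slack=5)
Line 6: ['grass', 'good'] (min_width=10, slack=2)
Line 7: ['childhood'] (min_width=9, slack=3)
Line 8: ['ocean', 'small'] (min_width=11, slack=1)
Line 9: ['go', 'fast'] (min_width=7, slack=5)
Line 10: ['display'] (min_width=7, slack=5)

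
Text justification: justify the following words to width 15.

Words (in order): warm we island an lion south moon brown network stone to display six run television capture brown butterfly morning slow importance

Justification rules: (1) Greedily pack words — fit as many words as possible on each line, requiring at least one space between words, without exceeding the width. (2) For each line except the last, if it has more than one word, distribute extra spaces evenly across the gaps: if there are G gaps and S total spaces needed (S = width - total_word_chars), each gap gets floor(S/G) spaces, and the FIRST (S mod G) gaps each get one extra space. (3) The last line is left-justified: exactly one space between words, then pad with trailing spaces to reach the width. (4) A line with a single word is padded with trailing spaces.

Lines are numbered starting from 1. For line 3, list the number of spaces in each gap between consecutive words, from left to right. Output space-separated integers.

Answer: 6

Derivation:
Line 1: ['warm', 'we', 'island'] (min_width=14, slack=1)
Line 2: ['an', 'lion', 'south'] (min_width=13, slack=2)
Line 3: ['moon', 'brown'] (min_width=10, slack=5)
Line 4: ['network', 'stone'] (min_width=13, slack=2)
Line 5: ['to', 'display', 'six'] (min_width=14, slack=1)
Line 6: ['run', 'television'] (min_width=14, slack=1)
Line 7: ['capture', 'brown'] (min_width=13, slack=2)
Line 8: ['butterfly'] (min_width=9, slack=6)
Line 9: ['morning', 'slow'] (min_width=12, slack=3)
Line 10: ['importance'] (min_width=10, slack=5)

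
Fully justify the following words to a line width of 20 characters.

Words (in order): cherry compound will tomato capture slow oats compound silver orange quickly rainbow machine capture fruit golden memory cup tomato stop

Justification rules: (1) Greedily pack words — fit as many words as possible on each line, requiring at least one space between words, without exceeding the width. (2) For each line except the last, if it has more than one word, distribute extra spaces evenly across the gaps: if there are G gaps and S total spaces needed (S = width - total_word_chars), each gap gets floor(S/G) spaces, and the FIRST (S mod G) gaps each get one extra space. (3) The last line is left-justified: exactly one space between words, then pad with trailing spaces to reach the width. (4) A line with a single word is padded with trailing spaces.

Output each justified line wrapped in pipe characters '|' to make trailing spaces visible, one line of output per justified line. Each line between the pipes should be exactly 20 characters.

Answer: |cherry compound will|
|tomato  capture slow|
|oats compound silver|
|orange       quickly|
|rainbow      machine|
|capture fruit golden|
|memory   cup  tomato|
|stop                |

Derivation:
Line 1: ['cherry', 'compound', 'will'] (min_width=20, slack=0)
Line 2: ['tomato', 'capture', 'slow'] (min_width=19, slack=1)
Line 3: ['oats', 'compound', 'silver'] (min_width=20, slack=0)
Line 4: ['orange', 'quickly'] (min_width=14, slack=6)
Line 5: ['rainbow', 'machine'] (min_width=15, slack=5)
Line 6: ['capture', 'fruit', 'golden'] (min_width=20, slack=0)
Line 7: ['memory', 'cup', 'tomato'] (min_width=17, slack=3)
Line 8: ['stop'] (min_width=4, slack=16)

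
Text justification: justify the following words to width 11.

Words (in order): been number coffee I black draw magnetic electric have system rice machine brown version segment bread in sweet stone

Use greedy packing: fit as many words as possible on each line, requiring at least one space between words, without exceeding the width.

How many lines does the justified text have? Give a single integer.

Line 1: ['been', 'number'] (min_width=11, slack=0)
Line 2: ['coffee', 'I'] (min_width=8, slack=3)
Line 3: ['black', 'draw'] (min_width=10, slack=1)
Line 4: ['magnetic'] (min_width=8, slack=3)
Line 5: ['electric'] (min_width=8, slack=3)
Line 6: ['have', 'system'] (min_width=11, slack=0)
Line 7: ['rice'] (min_width=4, slack=7)
Line 8: ['machine'] (min_width=7, slack=4)
Line 9: ['brown'] (min_width=5, slack=6)
Line 10: ['version'] (min_width=7, slack=4)
Line 11: ['segment'] (min_width=7, slack=4)
Line 12: ['bread', 'in'] (min_width=8, slack=3)
Line 13: ['sweet', 'stone'] (min_width=11, slack=0)
Total lines: 13

Answer: 13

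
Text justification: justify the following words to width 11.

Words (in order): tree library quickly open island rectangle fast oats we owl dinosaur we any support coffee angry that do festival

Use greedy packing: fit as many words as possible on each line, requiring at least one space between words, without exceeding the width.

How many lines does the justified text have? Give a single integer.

Answer: 12

Derivation:
Line 1: ['tree'] (min_width=4, slack=7)
Line 2: ['library'] (min_width=7, slack=4)
Line 3: ['quickly'] (min_width=7, slack=4)
Line 4: ['open', 'island'] (min_width=11, slack=0)
Line 5: ['rectangle'] (min_width=9, slack=2)
Line 6: ['fast', 'oats'] (min_width=9, slack=2)
Line 7: ['we', 'owl'] (min_width=6, slack=5)
Line 8: ['dinosaur', 'we'] (min_width=11, slack=0)
Line 9: ['any', 'support'] (min_width=11, slack=0)
Line 10: ['coffee'] (min_width=6, slack=5)
Line 11: ['angry', 'that'] (min_width=10, slack=1)
Line 12: ['do', 'festival'] (min_width=11, slack=0)
Total lines: 12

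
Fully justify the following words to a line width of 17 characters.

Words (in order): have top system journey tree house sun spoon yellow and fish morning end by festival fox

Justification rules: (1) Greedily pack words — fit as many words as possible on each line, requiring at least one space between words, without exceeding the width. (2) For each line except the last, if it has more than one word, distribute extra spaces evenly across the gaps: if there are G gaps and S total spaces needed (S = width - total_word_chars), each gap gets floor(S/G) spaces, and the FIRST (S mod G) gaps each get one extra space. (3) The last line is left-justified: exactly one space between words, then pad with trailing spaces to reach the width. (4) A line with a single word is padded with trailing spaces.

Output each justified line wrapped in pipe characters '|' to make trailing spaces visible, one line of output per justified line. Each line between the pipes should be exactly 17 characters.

Answer: |have  top  system|
|journey      tree|
|house  sun  spoon|
|yellow  and  fish|
|morning   end  by|
|festival fox     |

Derivation:
Line 1: ['have', 'top', 'system'] (min_width=15, slack=2)
Line 2: ['journey', 'tree'] (min_width=12, slack=5)
Line 3: ['house', 'sun', 'spoon'] (min_width=15, slack=2)
Line 4: ['yellow', 'and', 'fish'] (min_width=15, slack=2)
Line 5: ['morning', 'end', 'by'] (min_width=14, slack=3)
Line 6: ['festival', 'fox'] (min_width=12, slack=5)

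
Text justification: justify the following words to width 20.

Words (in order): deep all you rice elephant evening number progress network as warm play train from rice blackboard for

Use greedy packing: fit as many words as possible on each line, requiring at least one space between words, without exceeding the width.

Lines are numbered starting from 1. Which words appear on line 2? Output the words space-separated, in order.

Line 1: ['deep', 'all', 'you', 'rice'] (min_width=17, slack=3)
Line 2: ['elephant', 'evening'] (min_width=16, slack=4)
Line 3: ['number', 'progress'] (min_width=15, slack=5)
Line 4: ['network', 'as', 'warm', 'play'] (min_width=20, slack=0)
Line 5: ['train', 'from', 'rice'] (min_width=15, slack=5)
Line 6: ['blackboard', 'for'] (min_width=14, slack=6)

Answer: elephant evening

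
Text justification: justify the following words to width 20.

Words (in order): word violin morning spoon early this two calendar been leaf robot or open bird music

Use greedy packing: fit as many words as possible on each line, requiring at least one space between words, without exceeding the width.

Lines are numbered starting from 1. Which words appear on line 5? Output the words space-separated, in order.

Line 1: ['word', 'violin', 'morning'] (min_width=19, slack=1)
Line 2: ['spoon', 'early', 'this', 'two'] (min_width=20, slack=0)
Line 3: ['calendar', 'been', 'leaf'] (min_width=18, slack=2)
Line 4: ['robot', 'or', 'open', 'bird'] (min_width=18, slack=2)
Line 5: ['music'] (min_width=5, slack=15)

Answer: music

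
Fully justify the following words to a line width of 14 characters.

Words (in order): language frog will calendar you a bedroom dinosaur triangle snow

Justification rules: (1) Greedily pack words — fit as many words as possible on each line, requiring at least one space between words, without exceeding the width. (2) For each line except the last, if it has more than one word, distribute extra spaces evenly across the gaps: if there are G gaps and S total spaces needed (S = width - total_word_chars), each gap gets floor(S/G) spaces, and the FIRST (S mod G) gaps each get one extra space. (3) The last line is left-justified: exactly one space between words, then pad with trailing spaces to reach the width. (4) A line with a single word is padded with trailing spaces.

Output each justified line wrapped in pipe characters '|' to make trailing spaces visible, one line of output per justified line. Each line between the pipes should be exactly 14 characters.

Answer: |language  frog|
|will  calendar|
|you  a bedroom|
|dinosaur      |
|triangle snow |

Derivation:
Line 1: ['language', 'frog'] (min_width=13, slack=1)
Line 2: ['will', 'calendar'] (min_width=13, slack=1)
Line 3: ['you', 'a', 'bedroom'] (min_width=13, slack=1)
Line 4: ['dinosaur'] (min_width=8, slack=6)
Line 5: ['triangle', 'snow'] (min_width=13, slack=1)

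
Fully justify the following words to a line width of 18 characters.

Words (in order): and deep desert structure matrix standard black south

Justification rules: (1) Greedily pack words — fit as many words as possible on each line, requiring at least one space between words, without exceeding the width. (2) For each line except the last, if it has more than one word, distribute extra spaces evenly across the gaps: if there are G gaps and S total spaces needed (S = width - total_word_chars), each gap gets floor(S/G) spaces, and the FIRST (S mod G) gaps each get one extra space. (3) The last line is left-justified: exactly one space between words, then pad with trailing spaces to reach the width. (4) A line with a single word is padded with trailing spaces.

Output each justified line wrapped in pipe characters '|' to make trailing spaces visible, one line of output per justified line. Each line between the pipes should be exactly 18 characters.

Line 1: ['and', 'deep', 'desert'] (min_width=15, slack=3)
Line 2: ['structure', 'matrix'] (min_width=16, slack=2)
Line 3: ['standard', 'black'] (min_width=14, slack=4)
Line 4: ['south'] (min_width=5, slack=13)

Answer: |and   deep  desert|
|structure   matrix|
|standard     black|
|south             |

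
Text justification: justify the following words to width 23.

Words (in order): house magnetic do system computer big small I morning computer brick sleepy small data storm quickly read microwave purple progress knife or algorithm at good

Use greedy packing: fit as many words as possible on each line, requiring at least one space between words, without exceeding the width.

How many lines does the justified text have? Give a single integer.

Line 1: ['house', 'magnetic', 'do'] (min_width=17, slack=6)
Line 2: ['system', 'computer', 'big'] (min_width=19, slack=4)
Line 3: ['small', 'I', 'morning'] (min_width=15, slack=8)
Line 4: ['computer', 'brick', 'sleepy'] (min_width=21, slack=2)
Line 5: ['small', 'data', 'storm'] (min_width=16, slack=7)
Line 6: ['quickly', 'read', 'microwave'] (min_width=22, slack=1)
Line 7: ['purple', 'progress', 'knife'] (min_width=21, slack=2)
Line 8: ['or', 'algorithm', 'at', 'good'] (min_width=20, slack=3)
Total lines: 8

Answer: 8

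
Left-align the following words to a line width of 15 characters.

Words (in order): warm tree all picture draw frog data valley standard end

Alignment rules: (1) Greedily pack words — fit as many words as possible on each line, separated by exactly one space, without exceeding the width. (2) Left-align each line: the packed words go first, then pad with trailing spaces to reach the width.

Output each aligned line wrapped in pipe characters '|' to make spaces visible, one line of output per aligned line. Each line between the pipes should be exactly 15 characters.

Answer: |warm tree all  |
|picture draw   |
|frog data      |
|valley standard|
|end            |

Derivation:
Line 1: ['warm', 'tree', 'all'] (min_width=13, slack=2)
Line 2: ['picture', 'draw'] (min_width=12, slack=3)
Line 3: ['frog', 'data'] (min_width=9, slack=6)
Line 4: ['valley', 'standard'] (min_width=15, slack=0)
Line 5: ['end'] (min_width=3, slack=12)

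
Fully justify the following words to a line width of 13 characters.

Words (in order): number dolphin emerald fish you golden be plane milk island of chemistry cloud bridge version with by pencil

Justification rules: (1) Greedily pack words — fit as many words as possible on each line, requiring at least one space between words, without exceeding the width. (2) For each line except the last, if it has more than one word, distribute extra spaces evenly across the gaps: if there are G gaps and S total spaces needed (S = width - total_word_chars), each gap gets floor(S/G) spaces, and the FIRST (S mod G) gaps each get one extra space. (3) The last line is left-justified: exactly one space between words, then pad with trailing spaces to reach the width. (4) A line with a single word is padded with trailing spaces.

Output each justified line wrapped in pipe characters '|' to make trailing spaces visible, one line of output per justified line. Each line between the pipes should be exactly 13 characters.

Answer: |number       |
|dolphin      |
|emerald  fish|
|you golden be|
|plane    milk|
|island     of|
|chemistry    |
|cloud  bridge|
|version  with|
|by pencil    |

Derivation:
Line 1: ['number'] (min_width=6, slack=7)
Line 2: ['dolphin'] (min_width=7, slack=6)
Line 3: ['emerald', 'fish'] (min_width=12, slack=1)
Line 4: ['you', 'golden', 'be'] (min_width=13, slack=0)
Line 5: ['plane', 'milk'] (min_width=10, slack=3)
Line 6: ['island', 'of'] (min_width=9, slack=4)
Line 7: ['chemistry'] (min_width=9, slack=4)
Line 8: ['cloud', 'bridge'] (min_width=12, slack=1)
Line 9: ['version', 'with'] (min_width=12, slack=1)
Line 10: ['by', 'pencil'] (min_width=9, slack=4)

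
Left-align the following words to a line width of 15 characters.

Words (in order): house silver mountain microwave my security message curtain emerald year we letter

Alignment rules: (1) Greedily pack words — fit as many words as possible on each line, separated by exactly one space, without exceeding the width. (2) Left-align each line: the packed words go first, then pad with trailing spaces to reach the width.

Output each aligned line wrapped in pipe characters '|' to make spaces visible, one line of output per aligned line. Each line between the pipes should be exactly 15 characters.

Line 1: ['house', 'silver'] (min_width=12, slack=3)
Line 2: ['mountain'] (min_width=8, slack=7)
Line 3: ['microwave', 'my'] (min_width=12, slack=3)
Line 4: ['security'] (min_width=8, slack=7)
Line 5: ['message', 'curtain'] (min_width=15, slack=0)
Line 6: ['emerald', 'year', 'we'] (min_width=15, slack=0)
Line 7: ['letter'] (min_width=6, slack=9)

Answer: |house silver   |
|mountain       |
|microwave my   |
|security       |
|message curtain|
|emerald year we|
|letter         |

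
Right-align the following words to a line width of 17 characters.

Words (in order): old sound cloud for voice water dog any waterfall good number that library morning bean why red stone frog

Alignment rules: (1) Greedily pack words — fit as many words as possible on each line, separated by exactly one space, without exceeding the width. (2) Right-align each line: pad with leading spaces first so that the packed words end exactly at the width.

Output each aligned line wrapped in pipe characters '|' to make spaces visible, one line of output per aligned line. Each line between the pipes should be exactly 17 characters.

Line 1: ['old', 'sound', 'cloud'] (min_width=15, slack=2)
Line 2: ['for', 'voice', 'water'] (min_width=15, slack=2)
Line 3: ['dog', 'any', 'waterfall'] (min_width=17, slack=0)
Line 4: ['good', 'number', 'that'] (min_width=16, slack=1)
Line 5: ['library', 'morning'] (min_width=15, slack=2)
Line 6: ['bean', 'why', 'red'] (min_width=12, slack=5)
Line 7: ['stone', 'frog'] (min_width=10, slack=7)

Answer: |  old sound cloud|
|  for voice water|
|dog any waterfall|
| good number that|
|  library morning|
|     bean why red|
|       stone frog|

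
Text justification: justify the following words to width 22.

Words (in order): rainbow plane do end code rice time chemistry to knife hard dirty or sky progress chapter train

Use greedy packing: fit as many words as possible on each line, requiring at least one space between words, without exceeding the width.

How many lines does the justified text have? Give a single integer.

Answer: 5

Derivation:
Line 1: ['rainbow', 'plane', 'do', 'end'] (min_width=20, slack=2)
Line 2: ['code', 'rice', 'time'] (min_width=14, slack=8)
Line 3: ['chemistry', 'to', 'knife'] (min_width=18, slack=4)
Line 4: ['hard', 'dirty', 'or', 'sky'] (min_width=17, slack=5)
Line 5: ['progress', 'chapter', 'train'] (min_width=22, slack=0)
Total lines: 5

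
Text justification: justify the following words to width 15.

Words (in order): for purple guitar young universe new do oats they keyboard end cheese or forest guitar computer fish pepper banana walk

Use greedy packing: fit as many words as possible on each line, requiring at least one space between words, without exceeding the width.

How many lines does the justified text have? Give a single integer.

Line 1: ['for', 'purple'] (min_width=10, slack=5)
Line 2: ['guitar', 'young'] (min_width=12, slack=3)
Line 3: ['universe', 'new', 'do'] (min_width=15, slack=0)
Line 4: ['oats', 'they'] (min_width=9, slack=6)
Line 5: ['keyboard', 'end'] (min_width=12, slack=3)
Line 6: ['cheese', 'or'] (min_width=9, slack=6)
Line 7: ['forest', 'guitar'] (min_width=13, slack=2)
Line 8: ['computer', 'fish'] (min_width=13, slack=2)
Line 9: ['pepper', 'banana'] (min_width=13, slack=2)
Line 10: ['walk'] (min_width=4, slack=11)
Total lines: 10

Answer: 10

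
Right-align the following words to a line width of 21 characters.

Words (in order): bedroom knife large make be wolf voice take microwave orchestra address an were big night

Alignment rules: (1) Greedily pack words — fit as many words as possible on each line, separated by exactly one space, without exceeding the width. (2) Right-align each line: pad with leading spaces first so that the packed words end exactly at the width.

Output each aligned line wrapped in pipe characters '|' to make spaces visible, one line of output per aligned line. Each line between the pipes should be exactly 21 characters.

Answer: |  bedroom knife large|
|   make be wolf voice|
|       take microwave|
| orchestra address an|
|       were big night|

Derivation:
Line 1: ['bedroom', 'knife', 'large'] (min_width=19, slack=2)
Line 2: ['make', 'be', 'wolf', 'voice'] (min_width=18, slack=3)
Line 3: ['take', 'microwave'] (min_width=14, slack=7)
Line 4: ['orchestra', 'address', 'an'] (min_width=20, slack=1)
Line 5: ['were', 'big', 'night'] (min_width=14, slack=7)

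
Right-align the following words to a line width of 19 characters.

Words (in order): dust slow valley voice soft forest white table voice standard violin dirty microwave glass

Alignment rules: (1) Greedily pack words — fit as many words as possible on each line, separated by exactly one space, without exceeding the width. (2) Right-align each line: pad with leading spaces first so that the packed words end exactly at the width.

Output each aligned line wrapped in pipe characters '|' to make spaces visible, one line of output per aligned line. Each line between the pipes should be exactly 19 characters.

Line 1: ['dust', 'slow', 'valley'] (min_width=16, slack=3)
Line 2: ['voice', 'soft', 'forest'] (min_width=17, slack=2)
Line 3: ['white', 'table', 'voice'] (min_width=17, slack=2)
Line 4: ['standard', 'violin'] (min_width=15, slack=4)
Line 5: ['dirty', 'microwave'] (min_width=15, slack=4)
Line 6: ['glass'] (min_width=5, slack=14)

Answer: |   dust slow valley|
|  voice soft forest|
|  white table voice|
|    standard violin|
|    dirty microwave|
|              glass|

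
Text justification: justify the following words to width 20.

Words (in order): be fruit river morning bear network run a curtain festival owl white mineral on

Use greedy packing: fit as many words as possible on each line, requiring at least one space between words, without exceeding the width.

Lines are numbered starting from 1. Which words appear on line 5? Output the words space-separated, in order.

Line 1: ['be', 'fruit', 'river'] (min_width=14, slack=6)
Line 2: ['morning', 'bear', 'network'] (min_width=20, slack=0)
Line 3: ['run', 'a', 'curtain'] (min_width=13, slack=7)
Line 4: ['festival', 'owl', 'white'] (min_width=18, slack=2)
Line 5: ['mineral', 'on'] (min_width=10, slack=10)

Answer: mineral on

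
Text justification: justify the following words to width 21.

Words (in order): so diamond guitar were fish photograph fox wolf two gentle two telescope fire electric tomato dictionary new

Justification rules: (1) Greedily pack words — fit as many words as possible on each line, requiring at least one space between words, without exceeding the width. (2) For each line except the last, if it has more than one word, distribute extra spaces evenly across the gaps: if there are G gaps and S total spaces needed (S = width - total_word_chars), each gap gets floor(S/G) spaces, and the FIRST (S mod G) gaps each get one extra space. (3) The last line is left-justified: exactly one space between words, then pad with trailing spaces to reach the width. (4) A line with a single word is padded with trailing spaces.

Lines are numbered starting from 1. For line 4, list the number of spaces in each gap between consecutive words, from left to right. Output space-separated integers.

Answer: 3 2

Derivation:
Line 1: ['so', 'diamond', 'guitar'] (min_width=17, slack=4)
Line 2: ['were', 'fish', 'photograph'] (min_width=20, slack=1)
Line 3: ['fox', 'wolf', 'two', 'gentle'] (min_width=19, slack=2)
Line 4: ['two', 'telescope', 'fire'] (min_width=18, slack=3)
Line 5: ['electric', 'tomato'] (min_width=15, slack=6)
Line 6: ['dictionary', 'new'] (min_width=14, slack=7)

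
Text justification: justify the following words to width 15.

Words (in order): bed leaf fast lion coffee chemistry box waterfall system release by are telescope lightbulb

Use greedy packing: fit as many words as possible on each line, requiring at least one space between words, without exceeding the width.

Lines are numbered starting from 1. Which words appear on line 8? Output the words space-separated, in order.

Line 1: ['bed', 'leaf', 'fast'] (min_width=13, slack=2)
Line 2: ['lion', 'coffee'] (min_width=11, slack=4)
Line 3: ['chemistry', 'box'] (min_width=13, slack=2)
Line 4: ['waterfall'] (min_width=9, slack=6)
Line 5: ['system', 'release'] (min_width=14, slack=1)
Line 6: ['by', 'are'] (min_width=6, slack=9)
Line 7: ['telescope'] (min_width=9, slack=6)
Line 8: ['lightbulb'] (min_width=9, slack=6)

Answer: lightbulb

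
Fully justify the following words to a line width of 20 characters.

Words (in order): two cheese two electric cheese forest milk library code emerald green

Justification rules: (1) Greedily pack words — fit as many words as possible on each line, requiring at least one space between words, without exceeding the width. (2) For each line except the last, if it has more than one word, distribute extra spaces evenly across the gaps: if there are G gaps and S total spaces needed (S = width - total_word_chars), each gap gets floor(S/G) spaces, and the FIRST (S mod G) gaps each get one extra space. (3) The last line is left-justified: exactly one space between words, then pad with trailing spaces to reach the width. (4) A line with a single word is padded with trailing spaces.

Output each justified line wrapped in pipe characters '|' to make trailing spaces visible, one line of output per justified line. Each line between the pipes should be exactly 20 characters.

Answer: |two    cheese    two|
|electric      cheese|
|forest  milk library|
|code emerald green  |

Derivation:
Line 1: ['two', 'cheese', 'two'] (min_width=14, slack=6)
Line 2: ['electric', 'cheese'] (min_width=15, slack=5)
Line 3: ['forest', 'milk', 'library'] (min_width=19, slack=1)
Line 4: ['code', 'emerald', 'green'] (min_width=18, slack=2)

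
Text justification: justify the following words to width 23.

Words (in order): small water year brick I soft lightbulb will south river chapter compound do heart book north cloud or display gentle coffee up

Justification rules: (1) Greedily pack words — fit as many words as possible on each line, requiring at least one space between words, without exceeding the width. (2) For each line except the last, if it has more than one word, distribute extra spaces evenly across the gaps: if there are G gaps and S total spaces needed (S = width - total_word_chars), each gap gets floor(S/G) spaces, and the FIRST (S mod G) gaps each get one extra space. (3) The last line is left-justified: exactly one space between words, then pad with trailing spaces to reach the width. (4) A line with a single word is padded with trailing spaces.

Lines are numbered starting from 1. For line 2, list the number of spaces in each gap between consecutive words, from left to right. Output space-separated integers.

Answer: 2 2 1

Derivation:
Line 1: ['small', 'water', 'year', 'brick'] (min_width=22, slack=1)
Line 2: ['I', 'soft', 'lightbulb', 'will'] (min_width=21, slack=2)
Line 3: ['south', 'river', 'chapter'] (min_width=19, slack=4)
Line 4: ['compound', 'do', 'heart', 'book'] (min_width=22, slack=1)
Line 5: ['north', 'cloud', 'or', 'display'] (min_width=22, slack=1)
Line 6: ['gentle', 'coffee', 'up'] (min_width=16, slack=7)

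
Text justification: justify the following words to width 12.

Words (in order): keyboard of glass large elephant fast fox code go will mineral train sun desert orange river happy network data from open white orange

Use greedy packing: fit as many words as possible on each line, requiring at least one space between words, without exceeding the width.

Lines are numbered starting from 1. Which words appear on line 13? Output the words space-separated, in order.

Answer: white orange

Derivation:
Line 1: ['keyboard', 'of'] (min_width=11, slack=1)
Line 2: ['glass', 'large'] (min_width=11, slack=1)
Line 3: ['elephant'] (min_width=8, slack=4)
Line 4: ['fast', 'fox'] (min_width=8, slack=4)
Line 5: ['code', 'go', 'will'] (min_width=12, slack=0)
Line 6: ['mineral'] (min_width=7, slack=5)
Line 7: ['train', 'sun'] (min_width=9, slack=3)
Line 8: ['desert'] (min_width=6, slack=6)
Line 9: ['orange', 'river'] (min_width=12, slack=0)
Line 10: ['happy'] (min_width=5, slack=7)
Line 11: ['network', 'data'] (min_width=12, slack=0)
Line 12: ['from', 'open'] (min_width=9, slack=3)
Line 13: ['white', 'orange'] (min_width=12, slack=0)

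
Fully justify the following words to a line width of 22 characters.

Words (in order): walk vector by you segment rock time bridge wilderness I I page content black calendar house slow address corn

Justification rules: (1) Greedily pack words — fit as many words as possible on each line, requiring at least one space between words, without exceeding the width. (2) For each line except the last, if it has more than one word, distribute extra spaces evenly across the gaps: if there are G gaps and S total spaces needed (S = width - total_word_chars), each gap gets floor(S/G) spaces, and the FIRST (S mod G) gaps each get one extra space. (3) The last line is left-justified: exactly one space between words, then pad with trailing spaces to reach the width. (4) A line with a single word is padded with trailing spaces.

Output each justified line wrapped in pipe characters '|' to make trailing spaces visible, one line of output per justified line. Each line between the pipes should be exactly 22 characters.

Line 1: ['walk', 'vector', 'by', 'you'] (min_width=18, slack=4)
Line 2: ['segment', 'rock', 'time'] (min_width=17, slack=5)
Line 3: ['bridge', 'wilderness', 'I', 'I'] (min_width=21, slack=1)
Line 4: ['page', 'content', 'black'] (min_width=18, slack=4)
Line 5: ['calendar', 'house', 'slow'] (min_width=19, slack=3)
Line 6: ['address', 'corn'] (min_width=12, slack=10)

Answer: |walk   vector  by  you|
|segment    rock   time|
|bridge  wilderness I I|
|page   content   black|
|calendar   house  slow|
|address corn          |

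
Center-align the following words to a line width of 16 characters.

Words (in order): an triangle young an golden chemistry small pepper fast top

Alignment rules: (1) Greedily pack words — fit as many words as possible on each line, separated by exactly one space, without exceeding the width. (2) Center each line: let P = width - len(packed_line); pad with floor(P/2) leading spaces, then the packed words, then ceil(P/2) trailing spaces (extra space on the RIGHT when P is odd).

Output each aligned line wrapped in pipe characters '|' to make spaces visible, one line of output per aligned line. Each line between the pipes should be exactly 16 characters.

Line 1: ['an', 'triangle'] (min_width=11, slack=5)
Line 2: ['young', 'an', 'golden'] (min_width=15, slack=1)
Line 3: ['chemistry', 'small'] (min_width=15, slack=1)
Line 4: ['pepper', 'fast', 'top'] (min_width=15, slack=1)

Answer: |  an triangle   |
|young an golden |
|chemistry small |
|pepper fast top |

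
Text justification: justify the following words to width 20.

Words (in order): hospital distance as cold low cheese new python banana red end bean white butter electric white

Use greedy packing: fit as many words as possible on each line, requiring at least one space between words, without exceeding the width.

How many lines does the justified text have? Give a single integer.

Line 1: ['hospital', 'distance', 'as'] (min_width=20, slack=0)
Line 2: ['cold', 'low', 'cheese', 'new'] (min_width=19, slack=1)
Line 3: ['python', 'banana', 'red'] (min_width=17, slack=3)
Line 4: ['end', 'bean', 'white'] (min_width=14, slack=6)
Line 5: ['butter', 'electric'] (min_width=15, slack=5)
Line 6: ['white'] (min_width=5, slack=15)
Total lines: 6

Answer: 6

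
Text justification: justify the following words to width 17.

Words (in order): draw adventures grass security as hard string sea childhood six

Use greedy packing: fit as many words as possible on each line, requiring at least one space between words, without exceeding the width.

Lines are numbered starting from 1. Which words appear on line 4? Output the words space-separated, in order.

Answer: childhood six

Derivation:
Line 1: ['draw', 'adventures'] (min_width=15, slack=2)
Line 2: ['grass', 'security', 'as'] (min_width=17, slack=0)
Line 3: ['hard', 'string', 'sea'] (min_width=15, slack=2)
Line 4: ['childhood', 'six'] (min_width=13, slack=4)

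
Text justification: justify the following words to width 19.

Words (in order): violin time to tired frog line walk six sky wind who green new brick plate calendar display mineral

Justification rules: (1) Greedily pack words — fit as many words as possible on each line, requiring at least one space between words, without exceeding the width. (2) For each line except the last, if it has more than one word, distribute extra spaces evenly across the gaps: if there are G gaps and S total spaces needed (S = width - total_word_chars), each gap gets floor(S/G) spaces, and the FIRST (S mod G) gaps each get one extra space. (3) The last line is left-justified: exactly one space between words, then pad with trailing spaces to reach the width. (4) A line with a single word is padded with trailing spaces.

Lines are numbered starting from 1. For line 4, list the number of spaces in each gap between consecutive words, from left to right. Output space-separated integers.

Line 1: ['violin', 'time', 'to'] (min_width=14, slack=5)
Line 2: ['tired', 'frog', 'line'] (min_width=15, slack=4)
Line 3: ['walk', 'six', 'sky', 'wind'] (min_width=17, slack=2)
Line 4: ['who', 'green', 'new', 'brick'] (min_width=19, slack=0)
Line 5: ['plate', 'calendar'] (min_width=14, slack=5)
Line 6: ['display', 'mineral'] (min_width=15, slack=4)

Answer: 1 1 1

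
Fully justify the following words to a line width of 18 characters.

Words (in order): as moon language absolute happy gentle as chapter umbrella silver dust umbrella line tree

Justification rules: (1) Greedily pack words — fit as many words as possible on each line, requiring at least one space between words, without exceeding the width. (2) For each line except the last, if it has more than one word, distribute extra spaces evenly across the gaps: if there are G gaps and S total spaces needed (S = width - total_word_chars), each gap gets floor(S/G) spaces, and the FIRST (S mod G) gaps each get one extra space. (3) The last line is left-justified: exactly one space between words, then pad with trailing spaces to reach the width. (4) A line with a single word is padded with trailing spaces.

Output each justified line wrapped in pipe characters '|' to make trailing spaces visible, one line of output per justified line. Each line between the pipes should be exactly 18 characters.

Line 1: ['as', 'moon', 'language'] (min_width=16, slack=2)
Line 2: ['absolute', 'happy'] (min_width=14, slack=4)
Line 3: ['gentle', 'as', 'chapter'] (min_width=17, slack=1)
Line 4: ['umbrella', 'silver'] (min_width=15, slack=3)
Line 5: ['dust', 'umbrella', 'line'] (min_width=18, slack=0)
Line 6: ['tree'] (min_width=4, slack=14)

Answer: |as  moon  language|
|absolute     happy|
|gentle  as chapter|
|umbrella    silver|
|dust umbrella line|
|tree              |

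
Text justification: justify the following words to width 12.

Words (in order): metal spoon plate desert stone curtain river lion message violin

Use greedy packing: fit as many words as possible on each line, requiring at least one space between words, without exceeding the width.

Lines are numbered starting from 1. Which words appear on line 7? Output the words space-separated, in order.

Answer: violin

Derivation:
Line 1: ['metal', 'spoon'] (min_width=11, slack=1)
Line 2: ['plate', 'desert'] (min_width=12, slack=0)
Line 3: ['stone'] (min_width=5, slack=7)
Line 4: ['curtain'] (min_width=7, slack=5)
Line 5: ['river', 'lion'] (min_width=10, slack=2)
Line 6: ['message'] (min_width=7, slack=5)
Line 7: ['violin'] (min_width=6, slack=6)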